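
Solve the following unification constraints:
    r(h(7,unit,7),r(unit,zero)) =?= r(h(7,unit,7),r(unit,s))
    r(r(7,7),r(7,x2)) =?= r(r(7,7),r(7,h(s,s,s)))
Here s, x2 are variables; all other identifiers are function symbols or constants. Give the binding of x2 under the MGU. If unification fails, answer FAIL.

Decompose r/2: h(7,unit,7) =?= h(7,unit,7),  r(unit,zero) =?= r(unit,s).
Delete trivial equation h(7,unit,7) =?= h(7,unit,7).
Decompose r/2: unit =?= unit,  zero =?= s.
Delete trivial equation unit =?= unit.
Bind s := zero; substituting into the remaining equation gives: r(r(7,7),r(7,x2)) =?= r(r(7,7),r(7,h(zero,zero,zero))).
Decompose r/2: r(7,7) =?= r(7,7),  r(7,x2) =?= r(7,h(zero,zero,zero)).
Delete trivial equation r(7,7) =?= r(7,7).
Decompose r/2: 7 =?= 7,  x2 =?= h(zero,zero,zero).
Delete trivial equation 7 =?= 7.
Bind x2 := h(zero,zero,zero).
MGU = { s ↦ zero, x2 ↦ h(zero,zero,zero) }, so x2 ↦ h(zero,zero,zero).

h(zero,zero,zero)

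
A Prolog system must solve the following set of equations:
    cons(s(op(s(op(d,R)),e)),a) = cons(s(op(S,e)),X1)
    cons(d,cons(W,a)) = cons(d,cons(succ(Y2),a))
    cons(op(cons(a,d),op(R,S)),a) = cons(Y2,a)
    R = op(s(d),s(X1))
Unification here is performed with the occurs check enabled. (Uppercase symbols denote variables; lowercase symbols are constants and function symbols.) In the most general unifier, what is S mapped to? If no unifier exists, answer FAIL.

s(op(d,op(s(d),s(a))))

Decompose cons/2: s(op(s(op(d,R)),e)) = s(op(S,e)),  a = X1.
Decompose s/1: op(s(op(d,R)),e) = op(S,e).
Decompose op/2: s(op(d,R)) = S,  e = e.
Bind S := s(op(d,R)); substituting into the one remaining equation that mentions S gives: cons(op(cons(a,d),op(R,s(op(d,R)))),a) = cons(Y2,a).
Delete trivial equation e = e.
Bind X1 := a; substituting into the one remaining equation that mentions X1 gives: R = op(s(d),s(a)).
Decompose cons/2: d = d,  cons(W,a) = cons(succ(Y2),a).
Delete trivial equation d = d.
Decompose cons/2: W = succ(Y2),  a = a.
Bind W := succ(Y2); no other remaining equation mentions W.
Delete trivial equation a = a.
Decompose cons/2: op(cons(a,d),op(R,s(op(d,R)))) = Y2,  a = a.
Bind Y2 := op(cons(a,d),op(R,s(op(d,R)))); no other remaining equation mentions Y2. Substituting into the earlier binding gives W := succ(op(cons(a,d),op(R,s(op(d,R))))).
Delete trivial equation a = a.
Bind R := op(s(d),s(a)). Substituting into the earlier bindings gives S := s(op(d,op(s(d),s(a)))), W := succ(op(cons(a,d),op(op(s(d),s(a)),s(op(d,op(s(d),s(a))))))), Y2 := op(cons(a,d),op(op(s(d),s(a)),s(op(d,op(s(d),s(a)))))).
MGU = { S -> s(op(d,op(s(d),s(a)))), X1 -> a, W -> succ(op(cons(a,d),op(op(s(d),s(a)),s(op(d,op(s(d),s(a))))))), Y2 -> op(cons(a,d),op(op(s(d),s(a)),s(op(d,op(s(d),s(a)))))), R -> op(s(d),s(a)) }, so S -> s(op(d,op(s(d),s(a)))).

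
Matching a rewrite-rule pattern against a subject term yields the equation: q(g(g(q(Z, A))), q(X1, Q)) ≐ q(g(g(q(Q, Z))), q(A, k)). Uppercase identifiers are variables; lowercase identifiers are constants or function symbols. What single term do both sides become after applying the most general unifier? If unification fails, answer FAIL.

q(g(g(q(k, k))), q(k, k))

Decompose q/2: g(g(q(Z, A))) ≐ g(g(q(Q, Z))),  q(X1, Q) ≐ q(A, k).
Decompose g/1: g(q(Z, A)) ≐ g(q(Q, Z)).
Decompose g/1: q(Z, A) ≐ q(Q, Z).
Decompose q/2: Z ≐ Q,  A ≐ Z.
Bind Z := Q; substituting into the one remaining equation that mentions Z gives: A ≐ Q.
Bind A := Q; substituting into the remaining equation gives: q(X1, Q) ≐ q(Q, k).
Decompose q/2: X1 ≐ Q,  Q ≐ k.
Bind X1 := Q; no other remaining equation mentions X1.
Bind Q := k. Substituting into the earlier bindings gives Z := k, A := k, X1 := k.
Applying the MGU to either side gives q(g(g(q(k, k))), q(k, k)).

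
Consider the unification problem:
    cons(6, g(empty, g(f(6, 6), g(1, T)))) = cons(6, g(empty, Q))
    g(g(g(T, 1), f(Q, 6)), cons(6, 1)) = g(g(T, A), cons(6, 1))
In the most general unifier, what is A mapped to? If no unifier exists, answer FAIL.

FAIL

Decompose cons/2: 6 = 6,  g(empty, g(f(6, 6), g(1, T))) = g(empty, Q).
Delete trivial equation 6 = 6.
Decompose g/2: empty = empty,  g(f(6, 6), g(1, T)) = Q.
Delete trivial equation empty = empty.
Bind Q := g(f(6, 6), g(1, T)); substituting into the remaining equation gives: g(g(g(T, 1), f(g(f(6, 6), g(1, T)), 6)), cons(6, 1)) = g(g(T, A), cons(6, 1)).
Decompose g/2: g(g(T, 1), f(g(f(6, 6), g(1, T)), 6)) = g(T, A),  cons(6, 1) = cons(6, 1).
Decompose g/2: g(T, 1) = T,  f(g(f(6, 6), g(1, T)), 6) = A.
Occurs check fails: T occurs in g(T, 1); the equation T = g(T, 1) has no finite solution.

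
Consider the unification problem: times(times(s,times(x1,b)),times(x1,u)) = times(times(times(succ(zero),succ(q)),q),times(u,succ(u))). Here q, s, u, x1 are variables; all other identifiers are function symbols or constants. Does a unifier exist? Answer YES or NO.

NO

Decompose times/2: times(s,times(x1,b)) = times(times(succ(zero),succ(q)),q),  times(x1,u) = times(u,succ(u)).
Decompose times/2: s = times(succ(zero),succ(q)),  times(x1,b) = q.
Bind s := times(succ(zero),succ(q)); no other remaining equation mentions s.
Bind q := times(x1,b); no other remaining equation mentions q. Substituting into the earlier binding gives s := times(succ(zero),succ(times(x1,b))).
Decompose times/2: x1 = u,  u = succ(u).
Bind x1 := u; no other remaining equation mentions x1. Substituting into the earlier bindings gives s := times(succ(zero),succ(times(u,b))), q := times(u,b).
Occurs check fails: u occurs in succ(u); the equation u = succ(u) has no finite solution.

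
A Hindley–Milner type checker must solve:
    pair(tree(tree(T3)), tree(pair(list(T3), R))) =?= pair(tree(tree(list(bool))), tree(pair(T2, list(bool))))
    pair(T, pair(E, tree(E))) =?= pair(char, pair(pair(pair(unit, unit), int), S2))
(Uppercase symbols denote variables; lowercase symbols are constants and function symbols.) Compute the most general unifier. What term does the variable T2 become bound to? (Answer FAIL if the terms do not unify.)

Decompose pair/2: tree(tree(T3)) =?= tree(tree(list(bool))),  tree(pair(list(T3), R)) =?= tree(pair(T2, list(bool))).
Decompose tree/1: tree(T3) =?= tree(list(bool)).
Decompose tree/1: T3 =?= list(bool).
Bind T3 := list(bool); substituting into the one remaining equation that mentions T3 gives: tree(pair(list(list(bool)), R)) =?= tree(pair(T2, list(bool))).
Decompose tree/1: pair(list(list(bool)), R) =?= pair(T2, list(bool)).
Decompose pair/2: list(list(bool)) =?= T2,  R =?= list(bool).
Bind T2 := list(list(bool)); no other remaining equation mentions T2.
Bind R := list(bool); no other remaining equation mentions R.
Decompose pair/2: T =?= char,  pair(E, tree(E)) =?= pair(pair(pair(unit, unit), int), S2).
Bind T := char; no other remaining equation mentions T.
Decompose pair/2: E =?= pair(pair(unit, unit), int),  tree(E) =?= S2.
Bind E := pair(pair(unit, unit), int); substituting into the remaining equation gives: tree(pair(pair(unit, unit), int)) =?= S2.
Bind S2 := tree(pair(pair(unit, unit), int)).
MGU = { T3 -> list(bool), T2 -> list(list(bool)), R -> list(bool), T -> char, E -> pair(pair(unit, unit), int), S2 -> tree(pair(pair(unit, unit), int)) }, so T2 -> list(list(bool)).

list(list(bool))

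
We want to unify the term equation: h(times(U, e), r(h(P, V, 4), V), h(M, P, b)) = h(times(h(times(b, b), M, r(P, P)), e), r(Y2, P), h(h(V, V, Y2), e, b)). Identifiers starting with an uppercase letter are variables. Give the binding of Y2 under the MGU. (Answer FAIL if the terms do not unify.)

Decompose h/3: times(U, e) = times(h(times(b, b), M, r(P, P)), e),  r(h(P, V, 4), V) = r(Y2, P),  h(M, P, b) = h(h(V, V, Y2), e, b).
Decompose times/2: U = h(times(b, b), M, r(P, P)),  e = e.
Bind U := h(times(b, b), M, r(P, P)); no other remaining equation mentions U.
Delete trivial equation e = e.
Decompose r/2: h(P, V, 4) = Y2,  V = P.
Bind Y2 := h(P, V, 4); substituting into the one remaining equation that mentions Y2 gives: h(M, P, b) = h(h(V, V, h(P, V, 4)), e, b).
Bind V := P; substituting into the remaining equation gives: h(M, P, b) = h(h(P, P, h(P, P, 4)), e, b). Substituting into the earlier binding gives Y2 := h(P, P, 4).
Decompose h/3: M = h(P, P, h(P, P, 4)),  P = e,  b = b.
Bind M := h(P, P, h(P, P, 4)); no other remaining equation mentions M. Substituting into the earlier binding gives U := h(times(b, b), h(P, P, h(P, P, 4)), r(P, P)).
Bind P := e; no other remaining equation mentions P. Substituting into the earlier bindings gives U := h(times(b, b), h(e, e, h(e, e, 4)), r(e, e)), Y2 := h(e, e, 4), V := e, M := h(e, e, h(e, e, 4)).
Delete trivial equation b = b.
MGU = { U ↦ h(times(b, b), h(e, e, h(e, e, 4)), r(e, e)), Y2 ↦ h(e, e, 4), V ↦ e, M ↦ h(e, e, h(e, e, 4)), P ↦ e }, so Y2 ↦ h(e, e, 4).

h(e, e, 4)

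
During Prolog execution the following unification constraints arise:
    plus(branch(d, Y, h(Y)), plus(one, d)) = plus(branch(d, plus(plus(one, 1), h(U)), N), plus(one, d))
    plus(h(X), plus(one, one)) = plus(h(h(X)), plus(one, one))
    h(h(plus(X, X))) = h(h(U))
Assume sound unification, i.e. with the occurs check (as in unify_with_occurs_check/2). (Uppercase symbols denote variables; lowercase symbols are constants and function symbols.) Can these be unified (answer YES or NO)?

NO

Decompose plus/2: branch(d, Y, h(Y)) = branch(d, plus(plus(one, 1), h(U)), N),  plus(one, d) = plus(one, d).
Decompose branch/3: d = d,  Y = plus(plus(one, 1), h(U)),  h(Y) = N.
Delete trivial equation d = d.
Bind Y := plus(plus(one, 1), h(U)); substituting into the one remaining equation that mentions Y gives: h(plus(plus(one, 1), h(U))) = N.
Bind N := h(plus(plus(one, 1), h(U))); no other remaining equation mentions N.
Delete trivial equation plus(one, d) = plus(one, d).
Decompose plus/2: h(X) = h(h(X)),  plus(one, one) = plus(one, one).
Decompose h/1: X = h(X).
Occurs check fails: X occurs in h(X); the equation X = h(X) has no finite solution.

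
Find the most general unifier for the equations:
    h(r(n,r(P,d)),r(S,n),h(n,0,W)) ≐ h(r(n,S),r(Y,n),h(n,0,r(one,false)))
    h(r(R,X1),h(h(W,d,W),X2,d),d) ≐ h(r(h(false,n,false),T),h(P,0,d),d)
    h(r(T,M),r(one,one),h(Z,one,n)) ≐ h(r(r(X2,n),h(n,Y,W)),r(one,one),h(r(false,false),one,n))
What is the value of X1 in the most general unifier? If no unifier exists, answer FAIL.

r(0,n)

Decompose h/3: r(n,r(P,d)) ≐ r(n,S),  r(S,n) ≐ r(Y,n),  h(n,0,W) ≐ h(n,0,r(one,false)).
Decompose r/2: n ≐ n,  r(P,d) ≐ S.
Delete trivial equation n ≐ n.
Bind S := r(P,d); substituting into the one remaining equation that mentions S gives: r(r(P,d),n) ≐ r(Y,n).
Decompose r/2: r(P,d) ≐ Y,  n ≐ n.
Bind Y := r(P,d); substituting into the one remaining equation that mentions Y gives: h(r(T,M),r(one,one),h(Z,one,n)) ≐ h(r(r(X2,n),h(n,r(P,d),W)),r(one,one),h(r(false,false),one,n)).
Delete trivial equation n ≐ n.
Decompose h/3: n ≐ n,  0 ≐ 0,  W ≐ r(one,false).
Delete trivial equation n ≐ n.
Delete trivial equation 0 ≐ 0.
Bind W := r(one,false); substituting into the remaining equations gives: h(r(R,X1),h(h(r(one,false),d,r(one,false)),X2,d),d) ≐ h(r(h(false,n,false),T),h(P,0,d),d),  h(r(T,M),r(one,one),h(Z,one,n)) ≐ h(r(r(X2,n),h(n,r(P,d),r(one,false))),r(one,one),h(r(false,false),one,n)).
Decompose h/3: r(R,X1) ≐ r(h(false,n,false),T),  h(h(r(one,false),d,r(one,false)),X2,d) ≐ h(P,0,d),  d ≐ d.
Decompose r/2: R ≐ h(false,n,false),  X1 ≐ T.
Bind R := h(false,n,false); no other remaining equation mentions R.
Bind X1 := T; no other remaining equation mentions X1.
Decompose h/3: h(r(one,false),d,r(one,false)) ≐ P,  X2 ≐ 0,  d ≐ d.
Bind P := h(r(one,false),d,r(one,false)); substituting into the one remaining equation that mentions P gives: h(r(T,M),r(one,one),h(Z,one,n)) ≐ h(r(r(X2,n),h(n,r(h(r(one,false),d,r(one,false)),d),r(one,false))),r(one,one),h(r(false,false),one,n)). Substituting into the earlier bindings gives S := r(h(r(one,false),d,r(one,false)),d), Y := r(h(r(one,false),d,r(one,false)),d).
Bind X2 := 0; substituting into the one remaining equation that mentions X2 gives: h(r(T,M),r(one,one),h(Z,one,n)) ≐ h(r(r(0,n),h(n,r(h(r(one,false),d,r(one,false)),d),r(one,false))),r(one,one),h(r(false,false),one,n)).
Delete trivial equation d ≐ d.
Delete trivial equation d ≐ d.
Decompose h/3: r(T,M) ≐ r(r(0,n),h(n,r(h(r(one,false),d,r(one,false)),d),r(one,false))),  r(one,one) ≐ r(one,one),  h(Z,one,n) ≐ h(r(false,false),one,n).
Decompose r/2: T ≐ r(0,n),  M ≐ h(n,r(h(r(one,false),d,r(one,false)),d),r(one,false)).
Bind T := r(0,n); no other remaining equation mentions T. Substituting into the earlier binding gives X1 := r(0,n).
Bind M := h(n,r(h(r(one,false),d,r(one,false)),d),r(one,false)); no other remaining equation mentions M.
Delete trivial equation r(one,one) ≐ r(one,one).
Decompose h/3: Z ≐ r(false,false),  one ≐ one,  n ≐ n.
Bind Z := r(false,false); no other remaining equation mentions Z.
Delete trivial equation one ≐ one.
Delete trivial equation n ≐ n.
MGU = { S := r(h(r(one,false),d,r(one,false)),d), Y := r(h(r(one,false),d,r(one,false)),d), W := r(one,false), R := h(false,n,false), X1 := r(0,n), P := h(r(one,false),d,r(one,false)), X2 := 0, T := r(0,n), M := h(n,r(h(r(one,false),d,r(one,false)),d),r(one,false)), Z := r(false,false) }, so X1 := r(0,n).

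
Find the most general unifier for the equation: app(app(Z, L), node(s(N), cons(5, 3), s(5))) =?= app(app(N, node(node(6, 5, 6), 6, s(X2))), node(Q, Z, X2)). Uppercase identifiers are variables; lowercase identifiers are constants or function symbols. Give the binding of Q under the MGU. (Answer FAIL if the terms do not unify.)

Decompose app/2: app(Z, L) =?= app(N, node(node(6, 5, 6), 6, s(X2))),  node(s(N), cons(5, 3), s(5)) =?= node(Q, Z, X2).
Decompose app/2: Z =?= N,  L =?= node(node(6, 5, 6), 6, s(X2)).
Bind Z := N; substituting into the one remaining equation that mentions Z gives: node(s(N), cons(5, 3), s(5)) =?= node(Q, N, X2).
Bind L := node(node(6, 5, 6), 6, s(X2)); no other remaining equation mentions L.
Decompose node/3: s(N) =?= Q,  cons(5, 3) =?= N,  s(5) =?= X2.
Bind Q := s(N); no other remaining equation mentions Q.
Bind N := cons(5, 3); no other remaining equation mentions N. Substituting into the earlier bindings gives Z := cons(5, 3), Q := s(cons(5, 3)).
Bind X2 := s(5). Substituting into the earlier binding gives L := node(node(6, 5, 6), 6, s(s(5))).
MGU = { Z -> cons(5, 3), L -> node(node(6, 5, 6), 6, s(s(5))), Q -> s(cons(5, 3)), N -> cons(5, 3), X2 -> s(5) }, so Q -> s(cons(5, 3)).

s(cons(5, 3))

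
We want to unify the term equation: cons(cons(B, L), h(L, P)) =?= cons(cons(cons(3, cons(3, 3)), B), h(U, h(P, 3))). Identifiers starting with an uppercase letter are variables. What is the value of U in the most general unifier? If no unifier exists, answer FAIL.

Decompose cons/2: cons(B, L) =?= cons(cons(3, cons(3, 3)), B),  h(L, P) =?= h(U, h(P, 3)).
Decompose cons/2: B =?= cons(3, cons(3, 3)),  L =?= B.
Bind B := cons(3, cons(3, 3)); substituting into the one remaining equation that mentions B gives: L =?= cons(3, cons(3, 3)).
Bind L := cons(3, cons(3, 3)); substituting into the remaining equation gives: h(cons(3, cons(3, 3)), P) =?= h(U, h(P, 3)).
Decompose h/2: cons(3, cons(3, 3)) =?= U,  P =?= h(P, 3).
Bind U := cons(3, cons(3, 3)); no other remaining equation mentions U.
Occurs check fails: P occurs in h(P, 3); the equation P =?= h(P, 3) has no finite solution.

FAIL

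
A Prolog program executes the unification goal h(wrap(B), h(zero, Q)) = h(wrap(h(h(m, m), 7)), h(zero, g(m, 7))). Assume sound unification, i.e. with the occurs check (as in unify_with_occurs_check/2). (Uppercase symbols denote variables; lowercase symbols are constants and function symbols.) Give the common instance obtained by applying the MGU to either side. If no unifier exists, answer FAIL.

h(wrap(h(h(m, m), 7)), h(zero, g(m, 7)))

Decompose h/2: wrap(B) = wrap(h(h(m, m), 7)),  h(zero, Q) = h(zero, g(m, 7)).
Decompose wrap/1: B = h(h(m, m), 7).
Bind B := h(h(m, m), 7); no other remaining equation mentions B.
Decompose h/2: zero = zero,  Q = g(m, 7).
Delete trivial equation zero = zero.
Bind Q := g(m, 7).
Applying the MGU to either side gives h(wrap(h(h(m, m), 7)), h(zero, g(m, 7))).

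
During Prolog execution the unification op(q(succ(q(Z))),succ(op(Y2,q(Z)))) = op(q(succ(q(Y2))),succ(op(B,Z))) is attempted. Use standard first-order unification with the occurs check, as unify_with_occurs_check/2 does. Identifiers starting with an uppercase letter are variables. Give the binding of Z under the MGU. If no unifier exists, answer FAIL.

FAIL

Decompose op/2: q(succ(q(Z))) = q(succ(q(Y2))),  succ(op(Y2,q(Z))) = succ(op(B,Z)).
Decompose q/1: succ(q(Z)) = succ(q(Y2)).
Decompose succ/1: q(Z) = q(Y2).
Decompose q/1: Z = Y2.
Bind Z := Y2; substituting into the remaining equation gives: succ(op(Y2,q(Y2))) = succ(op(B,Y2)).
Decompose succ/1: op(Y2,q(Y2)) = op(B,Y2).
Decompose op/2: Y2 = B,  q(Y2) = Y2.
Bind Y2 := B; substituting into the remaining equation gives: q(B) = B. Substituting into the earlier binding gives Z := B.
Occurs check fails: B occurs in q(B); the equation B = q(B) has no finite solution.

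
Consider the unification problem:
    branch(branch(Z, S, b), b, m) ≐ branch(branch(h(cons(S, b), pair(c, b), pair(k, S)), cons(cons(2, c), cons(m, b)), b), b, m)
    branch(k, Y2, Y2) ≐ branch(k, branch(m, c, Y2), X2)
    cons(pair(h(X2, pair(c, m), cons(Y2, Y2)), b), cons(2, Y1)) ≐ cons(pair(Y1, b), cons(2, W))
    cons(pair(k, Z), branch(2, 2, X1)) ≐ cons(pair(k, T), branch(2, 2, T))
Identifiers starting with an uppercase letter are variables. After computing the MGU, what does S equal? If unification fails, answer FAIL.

FAIL

Decompose branch/3: branch(Z, S, b) ≐ branch(h(cons(S, b), pair(c, b), pair(k, S)), cons(cons(2, c), cons(m, b)), b),  b ≐ b,  m ≐ m.
Decompose branch/3: Z ≐ h(cons(S, b), pair(c, b), pair(k, S)),  S ≐ cons(cons(2, c), cons(m, b)),  b ≐ b.
Bind Z := h(cons(S, b), pair(c, b), pair(k, S)); substituting into the one remaining equation that mentions Z gives: cons(pair(k, h(cons(S, b), pair(c, b), pair(k, S))), branch(2, 2, X1)) ≐ cons(pair(k, T), branch(2, 2, T)).
Bind S := cons(cons(2, c), cons(m, b)); substituting into the one remaining equation that mentions S gives: cons(pair(k, h(cons(cons(cons(2, c), cons(m, b)), b), pair(c, b), pair(k, cons(cons(2, c), cons(m, b))))), branch(2, 2, X1)) ≐ cons(pair(k, T), branch(2, 2, T)). Substituting into the earlier binding gives Z := h(cons(cons(cons(2, c), cons(m, b)), b), pair(c, b), pair(k, cons(cons(2, c), cons(m, b)))).
Delete trivial equation b ≐ b.
Delete trivial equation b ≐ b.
Delete trivial equation m ≐ m.
Decompose branch/3: k ≐ k,  Y2 ≐ branch(m, c, Y2),  Y2 ≐ X2.
Delete trivial equation k ≐ k.
Occurs check fails: Y2 occurs in branch(m, c, Y2); the equation Y2 ≐ branch(m, c, Y2) has no finite solution.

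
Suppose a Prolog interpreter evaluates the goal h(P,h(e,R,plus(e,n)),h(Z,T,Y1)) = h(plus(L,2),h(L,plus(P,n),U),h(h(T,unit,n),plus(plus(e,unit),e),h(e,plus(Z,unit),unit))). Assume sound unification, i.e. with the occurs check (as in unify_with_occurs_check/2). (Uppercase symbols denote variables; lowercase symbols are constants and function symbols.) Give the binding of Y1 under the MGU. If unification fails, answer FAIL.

h(e,plus(h(plus(plus(e,unit),e),unit,n),unit),unit)

Decompose h/3: P = plus(L,2),  h(e,R,plus(e,n)) = h(L,plus(P,n),U),  h(Z,T,Y1) = h(h(T,unit,n),plus(plus(e,unit),e),h(e,plus(Z,unit),unit)).
Bind P := plus(L,2); substituting into the one remaining equation that mentions P gives: h(e,R,plus(e,n)) = h(L,plus(plus(L,2),n),U).
Decompose h/3: e = L,  R = plus(plus(L,2),n),  plus(e,n) = U.
Bind L := e; substituting into the one remaining equation that mentions L gives: R = plus(plus(e,2),n). Substituting into the earlier binding gives P := plus(e,2).
Bind R := plus(plus(e,2),n); no other remaining equation mentions R.
Bind U := plus(e,n); no other remaining equation mentions U.
Decompose h/3: Z = h(T,unit,n),  T = plus(plus(e,unit),e),  Y1 = h(e,plus(Z,unit),unit).
Bind Z := h(T,unit,n); substituting into the one remaining equation that mentions Z gives: Y1 = h(e,plus(h(T,unit,n),unit),unit).
Bind T := plus(plus(e,unit),e); substituting into the remaining equation gives: Y1 = h(e,plus(h(plus(plus(e,unit),e),unit,n),unit),unit). Substituting into the earlier binding gives Z := h(plus(plus(e,unit),e),unit,n).
Bind Y1 := h(e,plus(h(plus(plus(e,unit),e),unit,n),unit),unit).
MGU = { P = plus(e,2), L = e, R = plus(plus(e,2),n), U = plus(e,n), Z = h(plus(plus(e,unit),e),unit,n), T = plus(plus(e,unit),e), Y1 = h(e,plus(h(plus(plus(e,unit),e),unit,n),unit),unit) }, so Y1 = h(e,plus(h(plus(plus(e,unit),e),unit,n),unit),unit).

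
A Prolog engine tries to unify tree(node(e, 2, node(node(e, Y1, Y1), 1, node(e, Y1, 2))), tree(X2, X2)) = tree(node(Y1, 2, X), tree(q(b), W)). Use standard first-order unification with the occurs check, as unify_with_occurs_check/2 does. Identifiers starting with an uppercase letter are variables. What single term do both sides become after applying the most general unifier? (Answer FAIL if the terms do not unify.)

Decompose tree/2: node(e, 2, node(node(e, Y1, Y1), 1, node(e, Y1, 2))) = node(Y1, 2, X),  tree(X2, X2) = tree(q(b), W).
Decompose node/3: e = Y1,  2 = 2,  node(node(e, Y1, Y1), 1, node(e, Y1, 2)) = X.
Bind Y1 := e; substituting into the one remaining equation that mentions Y1 gives: node(node(e, e, e), 1, node(e, e, 2)) = X.
Delete trivial equation 2 = 2.
Bind X := node(node(e, e, e), 1, node(e, e, 2)); no other remaining equation mentions X.
Decompose tree/2: X2 = q(b),  X2 = W.
Bind X2 := q(b); substituting into the remaining equation gives: q(b) = W.
Bind W := q(b).
Applying the MGU to either side gives tree(node(e, 2, node(node(e, e, e), 1, node(e, e, 2))), tree(q(b), q(b))).

tree(node(e, 2, node(node(e, e, e), 1, node(e, e, 2))), tree(q(b), q(b)))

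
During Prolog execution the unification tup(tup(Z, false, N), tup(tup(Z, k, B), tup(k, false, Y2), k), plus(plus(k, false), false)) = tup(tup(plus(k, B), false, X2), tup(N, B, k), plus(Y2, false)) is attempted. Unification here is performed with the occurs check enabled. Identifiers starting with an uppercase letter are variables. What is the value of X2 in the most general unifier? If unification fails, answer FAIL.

Decompose tup/3: tup(Z, false, N) = tup(plus(k, B), false, X2),  tup(tup(Z, k, B), tup(k, false, Y2), k) = tup(N, B, k),  plus(plus(k, false), false) = plus(Y2, false).
Decompose tup/3: Z = plus(k, B),  false = false,  N = X2.
Bind Z := plus(k, B); substituting into the one remaining equation that mentions Z gives: tup(tup(plus(k, B), k, B), tup(k, false, Y2), k) = tup(N, B, k).
Delete trivial equation false = false.
Bind N := X2; substituting into the one remaining equation that mentions N gives: tup(tup(plus(k, B), k, B), tup(k, false, Y2), k) = tup(X2, B, k).
Decompose tup/3: tup(plus(k, B), k, B) = X2,  tup(k, false, Y2) = B,  k = k.
Bind X2 := tup(plus(k, B), k, B); no other remaining equation mentions X2. Substituting into the earlier binding gives N := tup(plus(k, B), k, B).
Bind B := tup(k, false, Y2); no other remaining equation mentions B. Substituting into the earlier bindings gives Z := plus(k, tup(k, false, Y2)), N := tup(plus(k, tup(k, false, Y2)), k, tup(k, false, Y2)), X2 := tup(plus(k, tup(k, false, Y2)), k, tup(k, false, Y2)).
Delete trivial equation k = k.
Decompose plus/2: plus(k, false) = Y2,  false = false.
Bind Y2 := plus(k, false); no other remaining equation mentions Y2. Substituting into the earlier bindings gives Z := plus(k, tup(k, false, plus(k, false))), N := tup(plus(k, tup(k, false, plus(k, false))), k, tup(k, false, plus(k, false))), X2 := tup(plus(k, tup(k, false, plus(k, false))), k, tup(k, false, plus(k, false))), B := tup(k, false, plus(k, false)).
Delete trivial equation false = false.
MGU = { Z = plus(k, tup(k, false, plus(k, false))), N = tup(plus(k, tup(k, false, plus(k, false))), k, tup(k, false, plus(k, false))), X2 = tup(plus(k, tup(k, false, plus(k, false))), k, tup(k, false, plus(k, false))), B = tup(k, false, plus(k, false)), Y2 = plus(k, false) }, so X2 = tup(plus(k, tup(k, false, plus(k, false))), k, tup(k, false, plus(k, false))).

tup(plus(k, tup(k, false, plus(k, false))), k, tup(k, false, plus(k, false)))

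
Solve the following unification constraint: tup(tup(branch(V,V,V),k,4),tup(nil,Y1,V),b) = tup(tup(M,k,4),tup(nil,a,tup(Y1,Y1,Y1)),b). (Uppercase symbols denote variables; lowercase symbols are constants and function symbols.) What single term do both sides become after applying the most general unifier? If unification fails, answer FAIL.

tup(tup(branch(tup(a,a,a),tup(a,a,a),tup(a,a,a)),k,4),tup(nil,a,tup(a,a,a)),b)

Decompose tup/3: tup(branch(V,V,V),k,4) = tup(M,k,4),  tup(nil,Y1,V) = tup(nil,a,tup(Y1,Y1,Y1)),  b = b.
Decompose tup/3: branch(V,V,V) = M,  k = k,  4 = 4.
Bind M := branch(V,V,V); no other remaining equation mentions M.
Delete trivial equation k = k.
Delete trivial equation 4 = 4.
Decompose tup/3: nil = nil,  Y1 = a,  V = tup(Y1,Y1,Y1).
Delete trivial equation nil = nil.
Bind Y1 := a; substituting into the one remaining equation that mentions Y1 gives: V = tup(a,a,a).
Bind V := tup(a,a,a); no other remaining equation mentions V. Substituting into the earlier binding gives M := branch(tup(a,a,a),tup(a,a,a),tup(a,a,a)).
Delete trivial equation b = b.
Applying the MGU to either side gives tup(tup(branch(tup(a,a,a),tup(a,a,a),tup(a,a,a)),k,4),tup(nil,a,tup(a,a,a)),b).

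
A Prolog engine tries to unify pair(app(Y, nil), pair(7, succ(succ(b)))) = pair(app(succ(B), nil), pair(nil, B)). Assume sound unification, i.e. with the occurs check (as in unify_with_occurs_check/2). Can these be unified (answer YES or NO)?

Decompose pair/2: app(Y, nil) = app(succ(B), nil),  pair(7, succ(succ(b))) = pair(nil, B).
Decompose app/2: Y = succ(B),  nil = nil.
Bind Y := succ(B); no other remaining equation mentions Y.
Delete trivial equation nil = nil.
Decompose pair/2: 7 = nil,  succ(succ(b)) = B.
Clash: constants 7 and nil differ; no unifier exists.

NO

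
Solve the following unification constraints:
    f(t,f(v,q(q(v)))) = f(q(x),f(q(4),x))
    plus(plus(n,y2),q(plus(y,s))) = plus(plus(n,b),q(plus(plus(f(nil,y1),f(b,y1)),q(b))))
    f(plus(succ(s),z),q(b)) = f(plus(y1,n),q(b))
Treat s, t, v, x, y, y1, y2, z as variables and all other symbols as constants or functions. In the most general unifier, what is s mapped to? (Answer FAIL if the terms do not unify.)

Decompose f/2: t = q(x),  f(v,q(q(v))) = f(q(4),x).
Bind t := q(x); no other remaining equation mentions t.
Decompose f/2: v = q(4),  q(q(v)) = x.
Bind v := q(4); substituting into the one remaining equation that mentions v gives: q(q(q(4))) = x.
Bind x := q(q(q(4))); no other remaining equation mentions x. Substituting into the earlier binding gives t := q(q(q(q(4)))).
Decompose plus/2: plus(n,y2) = plus(n,b),  q(plus(y,s)) = q(plus(plus(f(nil,y1),f(b,y1)),q(b))).
Decompose plus/2: n = n,  y2 = b.
Delete trivial equation n = n.
Bind y2 := b; no other remaining equation mentions y2.
Decompose q/1: plus(y,s) = plus(plus(f(nil,y1),f(b,y1)),q(b)).
Decompose plus/2: y = plus(f(nil,y1),f(b,y1)),  s = q(b).
Bind y := plus(f(nil,y1),f(b,y1)); no other remaining equation mentions y.
Bind s := q(b); substituting into the remaining equation gives: f(plus(succ(q(b)),z),q(b)) = f(plus(y1,n),q(b)).
Decompose f/2: plus(succ(q(b)),z) = plus(y1,n),  q(b) = q(b).
Decompose plus/2: succ(q(b)) = y1,  z = n.
Bind y1 := succ(q(b)); no other remaining equation mentions y1. Substituting into the earlier binding gives y := plus(f(nil,succ(q(b))),f(b,succ(q(b)))).
Bind z := n; no other remaining equation mentions z.
Delete trivial equation q(b) = q(b).
MGU = { t -> q(q(q(q(4)))), v -> q(4), x -> q(q(q(4))), y2 -> b, y -> plus(f(nil,succ(q(b))),f(b,succ(q(b)))), s -> q(b), y1 -> succ(q(b)), z -> n }, so s -> q(b).

q(b)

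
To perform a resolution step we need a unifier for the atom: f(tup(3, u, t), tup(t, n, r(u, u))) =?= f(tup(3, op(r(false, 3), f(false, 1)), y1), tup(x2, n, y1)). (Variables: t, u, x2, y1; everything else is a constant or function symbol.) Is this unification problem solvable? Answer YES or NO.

Decompose f/2: tup(3, u, t) =?= tup(3, op(r(false, 3), f(false, 1)), y1),  tup(t, n, r(u, u)) =?= tup(x2, n, y1).
Decompose tup/3: 3 =?= 3,  u =?= op(r(false, 3), f(false, 1)),  t =?= y1.
Delete trivial equation 3 =?= 3.
Bind u := op(r(false, 3), f(false, 1)); substituting into the one remaining equation that mentions u gives: tup(t, n, r(op(r(false, 3), f(false, 1)), op(r(false, 3), f(false, 1)))) =?= tup(x2, n, y1).
Bind t := y1; substituting into the remaining equation gives: tup(y1, n, r(op(r(false, 3), f(false, 1)), op(r(false, 3), f(false, 1)))) =?= tup(x2, n, y1).
Decompose tup/3: y1 =?= x2,  n =?= n,  r(op(r(false, 3), f(false, 1)), op(r(false, 3), f(false, 1))) =?= y1.
Bind y1 := x2; substituting into the one remaining equation that mentions y1 gives: r(op(r(false, 3), f(false, 1)), op(r(false, 3), f(false, 1))) =?= x2. Substituting into the earlier binding gives t := x2.
Delete trivial equation n =?= n.
Bind x2 := r(op(r(false, 3), f(false, 1)), op(r(false, 3), f(false, 1))). Substituting into the earlier bindings gives t := r(op(r(false, 3), f(false, 1)), op(r(false, 3), f(false, 1))), y1 := r(op(r(false, 3), f(false, 1)), op(r(false, 3), f(false, 1))).
No equations remain and no clash or occurs-check failure arose, so a unifier exists.

YES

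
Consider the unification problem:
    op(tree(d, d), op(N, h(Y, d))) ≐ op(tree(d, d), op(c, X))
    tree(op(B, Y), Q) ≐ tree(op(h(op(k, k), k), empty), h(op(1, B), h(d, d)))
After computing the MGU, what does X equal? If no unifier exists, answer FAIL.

h(empty, d)

Decompose op/2: tree(d, d) ≐ tree(d, d),  op(N, h(Y, d)) ≐ op(c, X).
Delete trivial equation tree(d, d) ≐ tree(d, d).
Decompose op/2: N ≐ c,  h(Y, d) ≐ X.
Bind N := c; no other remaining equation mentions N.
Bind X := h(Y, d); no other remaining equation mentions X.
Decompose tree/2: op(B, Y) ≐ op(h(op(k, k), k), empty),  Q ≐ h(op(1, B), h(d, d)).
Decompose op/2: B ≐ h(op(k, k), k),  Y ≐ empty.
Bind B := h(op(k, k), k); substituting into the one remaining equation that mentions B gives: Q ≐ h(op(1, h(op(k, k), k)), h(d, d)).
Bind Y := empty; no other remaining equation mentions Y. Substituting into the earlier binding gives X := h(empty, d).
Bind Q := h(op(1, h(op(k, k), k)), h(d, d)).
MGU = { N -> c, X -> h(empty, d), B -> h(op(k, k), k), Y -> empty, Q -> h(op(1, h(op(k, k), k)), h(d, d)) }, so X -> h(empty, d).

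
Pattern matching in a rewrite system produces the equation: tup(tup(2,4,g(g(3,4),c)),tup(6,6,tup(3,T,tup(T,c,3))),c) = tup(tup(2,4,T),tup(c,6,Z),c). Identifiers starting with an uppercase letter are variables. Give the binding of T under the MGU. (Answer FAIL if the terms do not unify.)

Decompose tup/3: tup(2,4,g(g(3,4),c)) = tup(2,4,T),  tup(6,6,tup(3,T,tup(T,c,3))) = tup(c,6,Z),  c = c.
Decompose tup/3: 2 = 2,  4 = 4,  g(g(3,4),c) = T.
Delete trivial equation 2 = 2.
Delete trivial equation 4 = 4.
Bind T := g(g(3,4),c); substituting into the one remaining equation that mentions T gives: tup(6,6,tup(3,g(g(3,4),c),tup(g(g(3,4),c),c,3))) = tup(c,6,Z).
Decompose tup/3: 6 = c,  6 = 6,  tup(3,g(g(3,4),c),tup(g(g(3,4),c),c,3)) = Z.
Clash: constants 6 and c differ; no unifier exists.

FAIL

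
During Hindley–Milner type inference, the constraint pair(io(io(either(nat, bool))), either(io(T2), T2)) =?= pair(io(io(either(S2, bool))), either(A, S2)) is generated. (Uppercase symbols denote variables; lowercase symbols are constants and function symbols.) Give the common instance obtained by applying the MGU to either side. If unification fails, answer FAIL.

pair(io(io(either(nat, bool))), either(io(nat), nat))

Decompose pair/2: io(io(either(nat, bool))) =?= io(io(either(S2, bool))),  either(io(T2), T2) =?= either(A, S2).
Decompose io/1: io(either(nat, bool)) =?= io(either(S2, bool)).
Decompose io/1: either(nat, bool) =?= either(S2, bool).
Decompose either/2: nat =?= S2,  bool =?= bool.
Bind S2 := nat; substituting into the one remaining equation that mentions S2 gives: either(io(T2), T2) =?= either(A, nat).
Delete trivial equation bool =?= bool.
Decompose either/2: io(T2) =?= A,  T2 =?= nat.
Bind A := io(T2); no other remaining equation mentions A.
Bind T2 := nat. Substituting into the earlier binding gives A := io(nat).
Applying the MGU to either side gives pair(io(io(either(nat, bool))), either(io(nat), nat)).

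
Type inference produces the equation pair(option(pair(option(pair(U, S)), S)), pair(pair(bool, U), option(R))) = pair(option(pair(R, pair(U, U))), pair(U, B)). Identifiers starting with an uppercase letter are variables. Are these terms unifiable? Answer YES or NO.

Decompose pair/2: option(pair(option(pair(U, S)), S)) = option(pair(R, pair(U, U))),  pair(pair(bool, U), option(R)) = pair(U, B).
Decompose option/1: pair(option(pair(U, S)), S) = pair(R, pair(U, U)).
Decompose pair/2: option(pair(U, S)) = R,  S = pair(U, U).
Bind R := option(pair(U, S)); substituting into the one remaining equation that mentions R gives: pair(pair(bool, U), option(option(pair(U, S)))) = pair(U, B).
Bind S := pair(U, U); substituting into the remaining equation gives: pair(pair(bool, U), option(option(pair(U, pair(U, U))))) = pair(U, B). Substituting into the earlier binding gives R := option(pair(U, pair(U, U))).
Decompose pair/2: pair(bool, U) = U,  option(option(pair(U, pair(U, U)))) = B.
Occurs check fails: U occurs in pair(bool, U); the equation U = pair(bool, U) has no finite solution.

NO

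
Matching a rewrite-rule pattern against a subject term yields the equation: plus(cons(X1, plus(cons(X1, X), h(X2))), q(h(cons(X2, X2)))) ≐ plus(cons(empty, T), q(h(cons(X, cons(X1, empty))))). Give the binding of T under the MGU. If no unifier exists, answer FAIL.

plus(cons(empty, cons(empty, empty)), h(cons(empty, empty)))

Decompose plus/2: cons(X1, plus(cons(X1, X), h(X2))) ≐ cons(empty, T),  q(h(cons(X2, X2))) ≐ q(h(cons(X, cons(X1, empty)))).
Decompose cons/2: X1 ≐ empty,  plus(cons(X1, X), h(X2)) ≐ T.
Bind X1 := empty; substituting into the remaining equations gives: plus(cons(empty, X), h(X2)) ≐ T,  q(h(cons(X2, X2))) ≐ q(h(cons(X, cons(empty, empty)))).
Bind T := plus(cons(empty, X), h(X2)); no other remaining equation mentions T.
Decompose q/1: h(cons(X2, X2)) ≐ h(cons(X, cons(empty, empty))).
Decompose h/1: cons(X2, X2) ≐ cons(X, cons(empty, empty)).
Decompose cons/2: X2 ≐ X,  X2 ≐ cons(empty, empty).
Bind X2 := X; substituting into the remaining equation gives: X ≐ cons(empty, empty). Substituting into the earlier binding gives T := plus(cons(empty, X), h(X)).
Bind X := cons(empty, empty). Substituting into the earlier bindings gives T := plus(cons(empty, cons(empty, empty)), h(cons(empty, empty))), X2 := cons(empty, empty).
MGU = { X1 := empty, T := plus(cons(empty, cons(empty, empty)), h(cons(empty, empty))), X2 := cons(empty, empty), X := cons(empty, empty) }, so T := plus(cons(empty, cons(empty, empty)), h(cons(empty, empty))).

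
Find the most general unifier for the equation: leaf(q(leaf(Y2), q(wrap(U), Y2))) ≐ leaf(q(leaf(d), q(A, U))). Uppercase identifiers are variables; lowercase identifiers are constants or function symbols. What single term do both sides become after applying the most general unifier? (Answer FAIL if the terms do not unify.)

leaf(q(leaf(d), q(wrap(d), d)))

Decompose leaf/1: q(leaf(Y2), q(wrap(U), Y2)) ≐ q(leaf(d), q(A, U)).
Decompose q/2: leaf(Y2) ≐ leaf(d),  q(wrap(U), Y2) ≐ q(A, U).
Decompose leaf/1: Y2 ≐ d.
Bind Y2 := d; substituting into the remaining equation gives: q(wrap(U), d) ≐ q(A, U).
Decompose q/2: wrap(U) ≐ A,  d ≐ U.
Bind A := wrap(U); no other remaining equation mentions A.
Bind U := d. Substituting into the earlier binding gives A := wrap(d).
Applying the MGU to either side gives leaf(q(leaf(d), q(wrap(d), d))).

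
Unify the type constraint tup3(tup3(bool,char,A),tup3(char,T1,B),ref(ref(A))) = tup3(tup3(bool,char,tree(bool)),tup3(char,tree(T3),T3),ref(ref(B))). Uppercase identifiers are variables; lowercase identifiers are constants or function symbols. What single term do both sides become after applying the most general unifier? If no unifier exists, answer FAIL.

tup3(tup3(bool,char,tree(bool)),tup3(char,tree(tree(bool)),tree(bool)),ref(ref(tree(bool))))

Decompose tup3/3: tup3(bool,char,A) = tup3(bool,char,tree(bool)),  tup3(char,T1,B) = tup3(char,tree(T3),T3),  ref(ref(A)) = ref(ref(B)).
Decompose tup3/3: bool = bool,  char = char,  A = tree(bool).
Delete trivial equation bool = bool.
Delete trivial equation char = char.
Bind A := tree(bool); substituting into the one remaining equation that mentions A gives: ref(ref(tree(bool))) = ref(ref(B)).
Decompose tup3/3: char = char,  T1 = tree(T3),  B = T3.
Delete trivial equation char = char.
Bind T1 := tree(T3); no other remaining equation mentions T1.
Bind B := T3; substituting into the remaining equation gives: ref(ref(tree(bool))) = ref(ref(T3)).
Decompose ref/1: ref(tree(bool)) = ref(T3).
Decompose ref/1: tree(bool) = T3.
Bind T3 := tree(bool). Substituting into the earlier bindings gives T1 := tree(tree(bool)), B := tree(bool).
Applying the MGU to either side gives tup3(tup3(bool,char,tree(bool)),tup3(char,tree(tree(bool)),tree(bool)),ref(ref(tree(bool)))).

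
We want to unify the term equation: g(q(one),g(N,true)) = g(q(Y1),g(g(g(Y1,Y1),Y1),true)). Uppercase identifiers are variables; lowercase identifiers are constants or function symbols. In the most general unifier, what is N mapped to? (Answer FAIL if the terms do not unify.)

Decompose g/2: q(one) = q(Y1),  g(N,true) = g(g(g(Y1,Y1),Y1),true).
Decompose q/1: one = Y1.
Bind Y1 := one; substituting into the remaining equation gives: g(N,true) = g(g(g(one,one),one),true).
Decompose g/2: N = g(g(one,one),one),  true = true.
Bind N := g(g(one,one),one); no other remaining equation mentions N.
Delete trivial equation true = true.
MGU = { Y1 ↦ one, N ↦ g(g(one,one),one) }, so N ↦ g(g(one,one),one).

g(g(one,one),one)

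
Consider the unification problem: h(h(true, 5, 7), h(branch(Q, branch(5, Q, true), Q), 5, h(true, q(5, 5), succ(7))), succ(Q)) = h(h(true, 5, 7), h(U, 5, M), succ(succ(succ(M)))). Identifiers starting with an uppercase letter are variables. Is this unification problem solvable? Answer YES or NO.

Decompose h/3: h(true, 5, 7) = h(true, 5, 7),  h(branch(Q, branch(5, Q, true), Q), 5, h(true, q(5, 5), succ(7))) = h(U, 5, M),  succ(Q) = succ(succ(succ(M))).
Delete trivial equation h(true, 5, 7) = h(true, 5, 7).
Decompose h/3: branch(Q, branch(5, Q, true), Q) = U,  5 = 5,  h(true, q(5, 5), succ(7)) = M.
Bind U := branch(Q, branch(5, Q, true), Q); no other remaining equation mentions U.
Delete trivial equation 5 = 5.
Bind M := h(true, q(5, 5), succ(7)); substituting into the remaining equation gives: succ(Q) = succ(succ(succ(h(true, q(5, 5), succ(7))))).
Decompose succ/1: Q = succ(succ(h(true, q(5, 5), succ(7)))).
Bind Q := succ(succ(h(true, q(5, 5), succ(7)))). Substituting into the earlier binding gives U := branch(succ(succ(h(true, q(5, 5), succ(7)))), branch(5, succ(succ(h(true, q(5, 5), succ(7)))), true), succ(succ(h(true, q(5, 5), succ(7))))).
No equations remain and no clash or occurs-check failure arose, so a unifier exists.

YES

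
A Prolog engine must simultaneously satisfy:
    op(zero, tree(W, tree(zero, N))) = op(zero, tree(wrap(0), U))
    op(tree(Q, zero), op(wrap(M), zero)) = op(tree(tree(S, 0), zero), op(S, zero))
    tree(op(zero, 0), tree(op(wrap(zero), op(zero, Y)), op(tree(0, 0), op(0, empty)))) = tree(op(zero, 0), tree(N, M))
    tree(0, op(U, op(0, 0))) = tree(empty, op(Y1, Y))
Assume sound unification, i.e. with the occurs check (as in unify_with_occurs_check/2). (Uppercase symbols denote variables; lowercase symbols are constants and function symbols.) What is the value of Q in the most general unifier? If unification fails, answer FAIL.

Decompose op/2: zero = zero,  tree(W, tree(zero, N)) = tree(wrap(0), U).
Delete trivial equation zero = zero.
Decompose tree/2: W = wrap(0),  tree(zero, N) = U.
Bind W := wrap(0); no other remaining equation mentions W.
Bind U := tree(zero, N); substituting into the one remaining equation that mentions U gives: tree(0, op(tree(zero, N), op(0, 0))) = tree(empty, op(Y1, Y)).
Decompose op/2: tree(Q, zero) = tree(tree(S, 0), zero),  op(wrap(M), zero) = op(S, zero).
Decompose tree/2: Q = tree(S, 0),  zero = zero.
Bind Q := tree(S, 0); no other remaining equation mentions Q.
Delete trivial equation zero = zero.
Decompose op/2: wrap(M) = S,  zero = zero.
Bind S := wrap(M); no other remaining equation mentions S. Substituting into the earlier binding gives Q := tree(wrap(M), 0).
Delete trivial equation zero = zero.
Decompose tree/2: op(zero, 0) = op(zero, 0),  tree(op(wrap(zero), op(zero, Y)), op(tree(0, 0), op(0, empty))) = tree(N, M).
Delete trivial equation op(zero, 0) = op(zero, 0).
Decompose tree/2: op(wrap(zero), op(zero, Y)) = N,  op(tree(0, 0), op(0, empty)) = M.
Bind N := op(wrap(zero), op(zero, Y)); substituting into the one remaining equation that mentions N gives: tree(0, op(tree(zero, op(wrap(zero), op(zero, Y))), op(0, 0))) = tree(empty, op(Y1, Y)). Substituting into the earlier binding gives U := tree(zero, op(wrap(zero), op(zero, Y))).
Bind M := op(tree(0, 0), op(0, empty)); no other remaining equation mentions M. Substituting into the earlier bindings gives Q := tree(wrap(op(tree(0, 0), op(0, empty))), 0), S := wrap(op(tree(0, 0), op(0, empty))).
Decompose tree/2: 0 = empty,  op(tree(zero, op(wrap(zero), op(zero, Y))), op(0, 0)) = op(Y1, Y).
Clash: constants 0 and empty differ; no unifier exists.

FAIL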